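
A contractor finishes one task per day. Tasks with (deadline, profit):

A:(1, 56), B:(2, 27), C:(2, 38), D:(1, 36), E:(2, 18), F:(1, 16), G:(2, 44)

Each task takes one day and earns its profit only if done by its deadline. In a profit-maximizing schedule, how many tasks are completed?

2

Sort by profit descending; place each in the latest free slot ≤ its deadline.
Profit order: A=56 G=44 C=38 D=36 B=27 E=18 F=16
Assign: A→slot 1, G→slot 2, C skipped, D skipped, B skipped, E skipped, F skipped.
Slots: [1:A] [2:G]
2 of 7 scheduled.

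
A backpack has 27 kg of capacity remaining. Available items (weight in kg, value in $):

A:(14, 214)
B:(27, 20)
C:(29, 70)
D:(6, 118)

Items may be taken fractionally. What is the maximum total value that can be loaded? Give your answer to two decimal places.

348.90

Sort by value per unit weight and fill in that order.
Ratios (sorted): D 19.67, A 15.29, C 2.41, B 0.74
take D (6 @ 118); take A (14 @ 214); take 7/29 of C → 16.90. Capacity used 27/27.
Total value = 348.90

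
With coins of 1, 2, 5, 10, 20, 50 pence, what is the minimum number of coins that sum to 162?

Greedy: take as many of the largest coin as possible, then repeat with the remainder.
162 − 3×50→12 − 1×10→2 − 1×2→0
Total coins = 3 + 1 + 1 = 5

5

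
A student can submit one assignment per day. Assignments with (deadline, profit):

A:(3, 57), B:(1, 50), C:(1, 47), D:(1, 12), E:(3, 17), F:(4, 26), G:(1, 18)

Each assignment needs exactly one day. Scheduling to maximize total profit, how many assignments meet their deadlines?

Profit order: A=57 B=50 C=47 F=26 G=18 E=17 D=12
Assign: A→slot 3, B→slot 1, C skipped, F→slot 4, G skipped, E→slot 2, D skipped.
Slots: [1:B] [2:E] [3:A] [4:F]
4 of 7 scheduled.

4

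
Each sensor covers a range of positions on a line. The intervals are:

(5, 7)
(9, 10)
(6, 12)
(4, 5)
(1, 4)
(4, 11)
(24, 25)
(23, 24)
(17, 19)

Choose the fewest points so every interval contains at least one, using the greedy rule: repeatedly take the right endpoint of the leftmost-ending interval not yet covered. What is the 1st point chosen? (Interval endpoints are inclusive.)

4

Process intervals by earliest right end; each time one isn't hit yet, stab at its right endpoint.
By right end: [1,4]  [4,5]  [5,7]  [9,10]  [4,11]  [6,12]  [17,19]  [23,24]  [24,25]
[1,4] uncovered → point at 4; [5,7] uncovered → point at 7; [9,10] uncovered → point at 10; [17,19] uncovered → point at 19; [23,24] uncovered → point at 24.
Points: 4, 7, 10, 19, 24 (5 total).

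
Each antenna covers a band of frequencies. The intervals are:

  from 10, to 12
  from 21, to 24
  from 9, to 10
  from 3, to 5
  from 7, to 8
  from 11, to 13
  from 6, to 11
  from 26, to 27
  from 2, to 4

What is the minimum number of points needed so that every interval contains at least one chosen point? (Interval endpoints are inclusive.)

Sort by right endpoint; whenever an interval is uncovered, place a point at its right end.
Sorted: [2,4] [3,5] [7,8] [9,10] [6,11] [10,12] [11,13] [21,24] [26,27]
{[2,4],[3,5]} hit by 4; {[7,8]} hit by 8; {[9,10],[6,11],[10,12]} hit by 10; {[11,13]} hit by 13; {[21,24]} hit by 24; {[26,27]} hit by 27.
Points: 4, 8, 10, 13, 24, 27 (6 total).

6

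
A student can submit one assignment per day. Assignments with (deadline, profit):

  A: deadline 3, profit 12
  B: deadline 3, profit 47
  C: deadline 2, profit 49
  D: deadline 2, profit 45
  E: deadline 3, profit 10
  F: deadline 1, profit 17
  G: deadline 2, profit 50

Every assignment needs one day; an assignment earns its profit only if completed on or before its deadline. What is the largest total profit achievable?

146

Take jobs in profit order; each goes to the latest open slot no later than its deadline.
By profit: G(d2,50), C(d2,49), B(d3,47), D(d2,45), F(d1,17), A(d3,12), E(d3,10)
G→slot 2; C→slot 1; B→slot 3; D skipped; F skipped; A skipped; E skipped.
Profit = 49 + 50 + 47 = 146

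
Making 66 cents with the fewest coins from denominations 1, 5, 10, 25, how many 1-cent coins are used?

1

Greedy: take as many of the largest coin as possible, then repeat with the remainder.
66 − 2×25→16 − 1×10→6 − 1×5→1 − 1×1→0
Count of 1: 1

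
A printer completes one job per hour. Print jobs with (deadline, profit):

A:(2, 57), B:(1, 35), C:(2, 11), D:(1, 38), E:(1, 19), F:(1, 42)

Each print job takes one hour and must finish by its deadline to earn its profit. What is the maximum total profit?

99

Take jobs in profit order; each goes to the latest open slot no later than its deadline.
Profit order: A=57 F=42 D=38 B=35 E=19 C=11
Assign: A→slot 2, F→slot 1, D skipped, B skipped, E skipped, C skipped.
Slots: [1:F] [2:A]
Profit = 42 + 57 = 99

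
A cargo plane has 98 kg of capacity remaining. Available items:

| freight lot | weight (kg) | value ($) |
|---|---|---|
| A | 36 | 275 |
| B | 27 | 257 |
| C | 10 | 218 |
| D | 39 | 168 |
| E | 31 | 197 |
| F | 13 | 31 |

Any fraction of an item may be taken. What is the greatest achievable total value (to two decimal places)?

908.87

Greedy by value/weight ratio, highest first.
Order: C (218/10=21.80) > B (257/27=9.52) > A (275/36=7.64) > E (197/31=6.35) > D (168/39=4.31) > F (31/13=2.38)
Fill: take C (10 @ 218) → take B (27 @ 257) → take A (36 @ 275) → take 25/31 of E → 158.87; 98/98 used.
Total value = 908.87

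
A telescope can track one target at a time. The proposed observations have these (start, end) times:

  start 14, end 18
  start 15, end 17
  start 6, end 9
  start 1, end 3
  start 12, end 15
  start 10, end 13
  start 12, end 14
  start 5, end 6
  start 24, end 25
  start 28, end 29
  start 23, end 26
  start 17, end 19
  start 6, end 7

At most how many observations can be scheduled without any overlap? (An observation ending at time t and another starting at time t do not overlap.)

8

Greedy by earliest finish: after sorting by end time, pick each interval compatible with the last pick.
Sorted by end: (1,3)  (5,6)  (6,7)  (6,9)  (10,13)  (12,14)  (12,15)  (15,17)  (14,18)  (17,19)  (24,25)  (23,26)  (28,29)
take (1,3); take (5,6); take (6,7); skip (6,9); take (10,13); take (15,17); take (17,19); take (24,25); skip (23,26); take (28,29).
Selected 8 observations.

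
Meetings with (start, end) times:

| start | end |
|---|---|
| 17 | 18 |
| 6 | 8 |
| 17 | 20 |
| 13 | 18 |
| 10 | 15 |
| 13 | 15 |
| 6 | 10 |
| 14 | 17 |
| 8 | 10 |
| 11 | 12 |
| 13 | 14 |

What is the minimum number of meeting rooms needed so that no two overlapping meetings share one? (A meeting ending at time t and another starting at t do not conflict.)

The answer is the maximum number of intervals overlapping at any instant.
Events (time:±→running): 6:+→1 6:+→2 8:-→1 8:+→2 10:-→1 10:-→0 10:+→1 11:+→2 12:-→1 13:+→2 13:+→3 13:+→4 … peak 4.

4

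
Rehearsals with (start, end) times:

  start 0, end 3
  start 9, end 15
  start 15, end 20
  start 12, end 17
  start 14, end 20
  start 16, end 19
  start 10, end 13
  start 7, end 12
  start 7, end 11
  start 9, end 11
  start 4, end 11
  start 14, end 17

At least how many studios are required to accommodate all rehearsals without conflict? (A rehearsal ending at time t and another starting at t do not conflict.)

Events (time:±→running): 0:+→1 3:-→0 4:+→1 7:+→2 7:+→3 9:+→4 9:+→5 10:+→6 … peak 6.

6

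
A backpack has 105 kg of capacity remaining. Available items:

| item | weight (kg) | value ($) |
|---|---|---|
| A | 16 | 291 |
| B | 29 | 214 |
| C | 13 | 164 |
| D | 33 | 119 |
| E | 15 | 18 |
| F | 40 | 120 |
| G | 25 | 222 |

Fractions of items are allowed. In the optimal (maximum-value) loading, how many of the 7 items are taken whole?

4

Ratios (sorted): A 18.19, C 12.62, G 8.88, B 7.38, D 3.61, F 3.00, E 1.20
take A (16 @ 291); take C (13 @ 164); take G (25 @ 222); take B (29 @ 214); take 22/33 of D → 79.33. Capacity used 105/105.
4 item(s) taken whole; one partial (take 22/33 of D).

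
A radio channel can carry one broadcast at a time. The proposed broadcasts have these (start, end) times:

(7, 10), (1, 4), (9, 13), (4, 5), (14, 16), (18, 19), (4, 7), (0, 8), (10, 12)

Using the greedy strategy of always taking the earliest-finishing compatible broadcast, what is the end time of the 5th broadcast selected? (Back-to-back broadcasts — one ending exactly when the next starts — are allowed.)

16

By end time: (1,4), (4,5), (4,7), (0,8), (7,10), (10,12), (9,13), (14,16), (18,19).
Pick (1,4); next start ≥ 4 → (4,5); next start ≥ 5 → (7,10); next start ≥ 10 → (10,12); next start ≥ 12 → (14,16); next start ≥ 16 → (18,19).
Selected: (1,4) (4,5) (7,10) (10,12) (14,16) (18,19)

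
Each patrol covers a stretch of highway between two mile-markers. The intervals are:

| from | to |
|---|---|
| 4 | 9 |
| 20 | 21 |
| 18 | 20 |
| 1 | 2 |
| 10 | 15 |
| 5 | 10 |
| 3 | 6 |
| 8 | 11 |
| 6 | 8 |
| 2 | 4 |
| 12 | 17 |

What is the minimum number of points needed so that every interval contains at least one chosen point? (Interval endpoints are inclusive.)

5

Sort by right endpoint; whenever an interval is uncovered, place a point at its right end.
By right end: [1,2]  [2,4]  [3,6]  [6,8]  [4,9]  [5,10]  [8,11]  [10,15]  [12,17]  [18,20]  [20,21]
[1,2] uncovered → point at 2; [3,6] uncovered → point at 6; [8,11] uncovered → point at 11; [12,17] uncovered → point at 17; [18,20] uncovered → point at 20.
Points: 2, 6, 11, 17, 20 (5 total).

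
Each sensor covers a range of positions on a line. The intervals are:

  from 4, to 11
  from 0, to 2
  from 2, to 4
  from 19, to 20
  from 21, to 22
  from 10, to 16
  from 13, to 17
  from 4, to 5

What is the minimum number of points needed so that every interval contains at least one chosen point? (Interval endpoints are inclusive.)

By right end: [0,2]  [2,4]  [4,5]  [4,11]  [10,16]  [13,17]  [19,20]  [21,22]
[0,2] uncovered → point at 2; [4,5] uncovered → point at 5; [10,16] uncovered → point at 16; [19,20] uncovered → point at 20; [21,22] uncovered → point at 22.
Points: 2, 5, 16, 20, 22 (5 total).

5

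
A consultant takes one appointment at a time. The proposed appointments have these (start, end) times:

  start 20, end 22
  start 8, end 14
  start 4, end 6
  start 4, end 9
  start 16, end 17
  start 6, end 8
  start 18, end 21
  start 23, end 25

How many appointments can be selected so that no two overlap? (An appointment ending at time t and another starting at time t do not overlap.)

Order by finish time; keep every interval that doesn't clash with the previous kept one.
Sorted by end: (4,6)  (6,8)  (4,9)  (8,14)  (16,17)  (18,21)  (20,22)  (23,25)
take (4,6); take (6,8); skip (4,9); take (8,14); take (16,17); take (18,21); take (23,25).
Selected 6 appointments.

6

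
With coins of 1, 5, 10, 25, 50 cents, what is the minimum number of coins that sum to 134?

8

134 − 2×50→34 − 1×25→9 − 1×5→4 − 4×1→0
Total coins = 2 + 1 + 1 + 4 = 8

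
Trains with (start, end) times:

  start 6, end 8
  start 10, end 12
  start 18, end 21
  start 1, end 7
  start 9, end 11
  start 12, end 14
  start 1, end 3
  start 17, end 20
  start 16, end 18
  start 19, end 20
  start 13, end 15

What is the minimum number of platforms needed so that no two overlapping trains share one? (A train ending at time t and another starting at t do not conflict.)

3

Count concurrent intervals with a sweep; the peak is the room count.
starts: [1, 1, 6, 9, 10, 12, 13, 16, 17, 18, 19]
ends:   [3, 7, 8, 11, 12, 14, 15, 18, 20, 20, 21]
s1→1 s1→2 e3→1 s6→2 e7→1 e8→0 s9→1 s10→2 e11→1 e12→0 s12→1 s13→2 e14→1 e15→0 s16→1 s17→2 e18→1 s18→2 s19→3  — peak 3.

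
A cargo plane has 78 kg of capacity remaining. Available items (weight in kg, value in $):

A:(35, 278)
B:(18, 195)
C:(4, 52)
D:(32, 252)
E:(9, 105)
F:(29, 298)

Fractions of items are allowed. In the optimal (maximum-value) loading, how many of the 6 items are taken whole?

4

Sort by value per unit weight and fill in that order.
Order: C (52/4=13.00) > E (105/9=11.67) > B (195/18=10.83) > F (298/29=10.28) > A (278/35=7.94) > D (252/32=7.88)
Fill: take C (4 @ 52) → take E (9 @ 105) → take B (18 @ 195) → take F (29 @ 298) → take 18/35 of A → 142.97; 78/78 used.
4 item(s) taken whole; one partial (take 18/35 of A).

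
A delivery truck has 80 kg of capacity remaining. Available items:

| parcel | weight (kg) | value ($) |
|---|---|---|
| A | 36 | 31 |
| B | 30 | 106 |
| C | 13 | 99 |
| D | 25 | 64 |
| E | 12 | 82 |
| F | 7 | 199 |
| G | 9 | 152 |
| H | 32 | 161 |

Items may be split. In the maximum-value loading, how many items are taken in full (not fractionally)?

Greedy by value/weight ratio, highest first.
Order: F (199/7=28.43) > G (152/9=16.89) > C (99/13=7.62) > E (82/12=6.83) > H (161/32=5.03) > B (106/30=3.53) > D (64/25=2.56) > A (31/36=0.86)
Fill: take F (7 @ 199) → take G (9 @ 152) → take C (13 @ 99) → take E (12 @ 82) → take H (32 @ 161) → take 7/30 of B → 24.73; 80/80 used.
5 item(s) taken whole; one partial (take 7/30 of B).

5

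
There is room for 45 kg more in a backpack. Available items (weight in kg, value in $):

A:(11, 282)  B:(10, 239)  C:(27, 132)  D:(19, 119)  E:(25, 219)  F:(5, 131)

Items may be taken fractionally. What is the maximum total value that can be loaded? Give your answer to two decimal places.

Greedy by value/weight ratio, highest first.
Ratios (sorted): F 26.20, A 25.64, B 23.90, E 8.76, D 6.26, C 4.89
take F (5 @ 131); take A (11 @ 282); take B (10 @ 239); take 19/25 of E → 166.44. Capacity used 45/45.
Total value = 818.44

818.44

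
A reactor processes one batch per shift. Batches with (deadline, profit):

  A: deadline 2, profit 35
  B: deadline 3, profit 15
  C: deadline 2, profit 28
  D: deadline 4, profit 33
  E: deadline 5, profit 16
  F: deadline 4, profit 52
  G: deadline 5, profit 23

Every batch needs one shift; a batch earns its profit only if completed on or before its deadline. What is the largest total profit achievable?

Take jobs in profit order; each goes to the latest open slot no later than its deadline.
Profit order: F=52 A=35 D=33 C=28 G=23 E=16 B=15
Assign: F→slot 4, A→slot 2, D→slot 3, C→slot 1, G→slot 5, E skipped, B skipped.
Slots: [1:C] [2:A] [3:D] [4:F] [5:G]
Profit = 28 + 35 + 33 + 52 + 23 = 171

171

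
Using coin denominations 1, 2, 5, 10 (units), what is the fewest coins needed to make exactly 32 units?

4

32 = 3×10 + 1×2
Total coins = 3 + 1 = 4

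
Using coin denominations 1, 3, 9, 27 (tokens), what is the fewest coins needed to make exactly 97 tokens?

7

97 − 3×27→16 − 1×9→7 − 2×3→1 − 1×1→0
Total coins = 3 + 1 + 2 + 1 = 7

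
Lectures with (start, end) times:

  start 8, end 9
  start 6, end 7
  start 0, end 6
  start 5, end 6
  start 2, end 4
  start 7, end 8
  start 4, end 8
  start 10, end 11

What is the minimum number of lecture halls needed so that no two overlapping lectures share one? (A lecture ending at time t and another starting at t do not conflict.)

Count concurrent intervals with a sweep; the peak is the room count.
starts: [0, 2, 4, 5, 6, 7, 8, 10]
ends:   [4, 6, 6, 7, 8, 8, 9, 11]
s0→1 s2→2 e4→1 s4→2 s5→3  — peak 3.

3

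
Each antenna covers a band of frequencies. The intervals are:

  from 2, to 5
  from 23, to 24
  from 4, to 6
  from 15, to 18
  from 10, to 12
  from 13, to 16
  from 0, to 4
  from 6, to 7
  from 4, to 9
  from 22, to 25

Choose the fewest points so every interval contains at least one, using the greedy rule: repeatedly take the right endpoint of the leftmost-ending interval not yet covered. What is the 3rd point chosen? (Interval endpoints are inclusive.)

12

Sorted: [0,4] [2,5] [4,6] [6,7] [4,9] [10,12] [13,16] [15,18] [23,24] [22,25]
{[0,4],[2,5],[4,6]} hit by 4; {[6,7],[4,9]} hit by 7; {[10,12]} hit by 12; {[13,16],[15,18]} hit by 16; {[23,24],[22,25]} hit by 24.
Points: 4, 7, 12, 16, 24 (5 total).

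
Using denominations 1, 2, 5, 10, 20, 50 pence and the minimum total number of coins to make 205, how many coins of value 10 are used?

Use the largest denomination that fits, subtract, and repeat.
205 = 4×50 + 1×5
Count of 10: 0

0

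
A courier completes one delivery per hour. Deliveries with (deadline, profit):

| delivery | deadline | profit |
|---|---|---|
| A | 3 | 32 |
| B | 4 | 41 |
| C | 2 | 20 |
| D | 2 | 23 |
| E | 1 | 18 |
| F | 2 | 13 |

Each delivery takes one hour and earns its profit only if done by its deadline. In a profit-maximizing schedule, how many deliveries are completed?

Take jobs in profit order; each goes to the latest open slot no later than its deadline.
Profit order: B=41 A=32 D=23 C=20 E=18 F=13
Assign: B→slot 4, A→slot 3, D→slot 2, C→slot 1, E skipped, F skipped.
Slots: [1:C] [2:D] [3:A] [4:B]
4 of 6 scheduled.

4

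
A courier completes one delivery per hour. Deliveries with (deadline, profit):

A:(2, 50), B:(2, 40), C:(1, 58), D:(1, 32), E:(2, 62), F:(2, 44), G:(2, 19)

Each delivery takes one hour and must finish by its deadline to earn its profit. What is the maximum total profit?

Sort by profit descending; place each in the latest free slot ≤ its deadline.
Profit order: E=62 C=58 A=50 F=44 B=40 D=32 G=19
Assign: E→slot 2, C→slot 1, A skipped, F skipped, B skipped, D skipped, G skipped.
Slots: [1:C] [2:E]
Profit = 58 + 62 = 120

120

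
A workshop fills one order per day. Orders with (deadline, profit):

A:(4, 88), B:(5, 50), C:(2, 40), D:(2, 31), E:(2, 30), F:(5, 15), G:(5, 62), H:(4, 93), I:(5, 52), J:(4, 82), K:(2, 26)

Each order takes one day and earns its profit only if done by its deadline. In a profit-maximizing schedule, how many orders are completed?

Profit order: H=93 A=88 J=82 G=62 I=52 B=50 C=40 D=31 E=30 K=26 F=15
Assign: H→slot 4, A→slot 3, J→slot 2, G→slot 5, I→slot 1, B skipped, C skipped, D skipped, E skipped, K skipped, F skipped.
Slots: [1:I] [2:J] [3:A] [4:H] [5:G]
5 of 11 scheduled.

5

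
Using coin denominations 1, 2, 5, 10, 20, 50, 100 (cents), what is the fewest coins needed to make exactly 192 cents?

192 − 1×100→92 − 1×50→42 − 2×20→2 − 1×2→0
Total coins = 1 + 1 + 2 + 1 = 5

5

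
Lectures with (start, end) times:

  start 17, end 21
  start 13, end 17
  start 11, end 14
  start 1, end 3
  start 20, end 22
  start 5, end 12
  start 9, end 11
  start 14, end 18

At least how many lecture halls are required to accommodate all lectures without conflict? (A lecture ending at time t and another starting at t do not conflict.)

The answer is the maximum number of intervals overlapping at any instant.
Events (time:±→running): 1:+→1 3:-→0 5:+→1 9:+→2 … peak 2.

2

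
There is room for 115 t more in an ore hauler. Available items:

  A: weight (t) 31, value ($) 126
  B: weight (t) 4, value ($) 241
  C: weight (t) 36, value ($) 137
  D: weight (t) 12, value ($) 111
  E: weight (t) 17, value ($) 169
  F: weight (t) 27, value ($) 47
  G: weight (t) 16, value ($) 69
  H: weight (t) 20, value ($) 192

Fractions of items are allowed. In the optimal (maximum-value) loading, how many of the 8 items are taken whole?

6

Sort by value per unit weight and fill in that order.
Order: B (241/4=60.25) > E (169/17=9.94) > H (192/20=9.60) > D (111/12=9.25) > G (69/16=4.31) > A (126/31=4.06) > C (137/36=3.81) > F (47/27=1.74)
Fill: take B (4 @ 241) → take E (17 @ 169) → take H (20 @ 192) → take D (12 @ 111) → take G (16 @ 69) → take A (31 @ 126) → take 15/36 of C → 57.08; 115/115 used.
6 item(s) taken whole; one partial (take 15/36 of C).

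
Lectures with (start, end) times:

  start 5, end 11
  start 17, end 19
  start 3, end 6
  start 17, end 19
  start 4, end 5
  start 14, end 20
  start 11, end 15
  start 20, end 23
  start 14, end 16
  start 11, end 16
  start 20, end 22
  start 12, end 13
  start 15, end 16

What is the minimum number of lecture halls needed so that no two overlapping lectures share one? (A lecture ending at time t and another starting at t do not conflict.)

4

starts: [3, 4, 5, 11, 11, 12, 14, 14, 15, 17, 17, 20, 20]
ends:   [5, 6, 11, 13, 15, 16, 16, 16, 19, 19, 20, 22, 23]
s3→1 s4→2 e5→1 s5→2 e6→1 e11→0 s11→1 s11→2 s12→3 e13→2 s14→3 s14→4  — peak 4.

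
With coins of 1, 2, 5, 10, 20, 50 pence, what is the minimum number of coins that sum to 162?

162 = 3×50 + 1×10 + 1×2
Total coins = 3 + 1 + 1 = 5

5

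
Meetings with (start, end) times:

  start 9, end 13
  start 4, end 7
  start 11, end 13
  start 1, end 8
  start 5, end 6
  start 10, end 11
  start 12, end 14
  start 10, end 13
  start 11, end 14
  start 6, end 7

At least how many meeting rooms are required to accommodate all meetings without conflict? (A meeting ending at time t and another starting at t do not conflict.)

starts: [1, 4, 5, 6, 9, 10, 10, 11, 11, 12]
ends:   [6, 7, 7, 8, 11, 13, 13, 13, 14, 14]
s1→1 s4→2 s5→3 e6→2 s6→3 e7→2 e7→1 e8→0 s9→1 s10→2 s10→3 e11→2 s11→3 s11→4 s12→5  — peak 5.

5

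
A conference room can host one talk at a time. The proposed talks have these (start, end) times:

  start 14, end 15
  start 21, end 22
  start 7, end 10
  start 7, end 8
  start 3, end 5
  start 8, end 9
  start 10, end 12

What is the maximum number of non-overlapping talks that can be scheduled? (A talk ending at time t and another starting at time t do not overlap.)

6

By end time: (3,5), (7,8), (8,9), (7,10), (10,12), (14,15), (21,22).
Pick (3,5); next start ≥ 5 → (7,8); next start ≥ 8 → (8,9); next start ≥ 9 → (10,12); next start ≥ 12 → (14,15); next start ≥ 15 → (21,22).
Selected 6 talks.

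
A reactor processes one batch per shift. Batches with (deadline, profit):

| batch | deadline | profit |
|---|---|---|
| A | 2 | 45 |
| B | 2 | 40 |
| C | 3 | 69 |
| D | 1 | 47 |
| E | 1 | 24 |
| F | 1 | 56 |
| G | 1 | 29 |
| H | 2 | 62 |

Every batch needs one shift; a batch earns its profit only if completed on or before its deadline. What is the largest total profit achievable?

187

Take jobs in profit order; each goes to the latest open slot no later than its deadline.
By profit: C(d3,69), H(d2,62), F(d1,56), D(d1,47), A(d2,45), B(d2,40), G(d1,29), E(d1,24)
C→slot 3; H→slot 2; F→slot 1; D skipped; A skipped; B skipped; G skipped; E skipped.
Profit = 56 + 62 + 69 = 187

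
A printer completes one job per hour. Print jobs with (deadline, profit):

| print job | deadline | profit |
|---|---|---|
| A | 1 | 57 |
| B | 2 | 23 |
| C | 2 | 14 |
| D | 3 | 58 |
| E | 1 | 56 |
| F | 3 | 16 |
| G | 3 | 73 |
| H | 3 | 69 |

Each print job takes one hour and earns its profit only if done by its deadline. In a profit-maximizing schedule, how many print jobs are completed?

3

By profit: G(d3,73), H(d3,69), D(d3,58), A(d1,57), E(d1,56), B(d2,23), F(d3,16), C(d2,14)
G→slot 3; H→slot 2; D→slot 1; A skipped; E skipped; B skipped; F skipped; C skipped.
3 of 8 scheduled.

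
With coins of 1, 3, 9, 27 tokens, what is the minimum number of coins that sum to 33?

3

33 − 1×27→6 − 2×3→0
Total coins = 1 + 2 = 3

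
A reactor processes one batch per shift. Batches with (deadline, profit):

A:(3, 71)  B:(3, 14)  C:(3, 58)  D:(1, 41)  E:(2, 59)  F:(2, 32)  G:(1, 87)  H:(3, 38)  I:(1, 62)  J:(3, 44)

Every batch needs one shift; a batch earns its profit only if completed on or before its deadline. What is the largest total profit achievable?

217

Profit order: G=87 A=71 I=62 E=59 C=58 J=44 D=41 H=38 F=32 B=14
Assign: G→slot 1, A→slot 3, I skipped, E→slot 2, C skipped, J skipped, D skipped, H skipped, F skipped, B skipped.
Slots: [1:G] [2:E] [3:A]
Profit = 87 + 59 + 71 = 217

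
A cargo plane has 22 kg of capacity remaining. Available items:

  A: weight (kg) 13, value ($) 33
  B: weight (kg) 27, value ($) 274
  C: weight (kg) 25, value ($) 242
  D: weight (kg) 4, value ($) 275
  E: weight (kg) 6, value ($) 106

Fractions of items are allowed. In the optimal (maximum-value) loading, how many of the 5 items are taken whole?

Greedy by value/weight ratio, highest first.
Order: D (275/4=68.75) > E (106/6=17.67) > B (274/27=10.15) > C (242/25=9.68) > A (33/13=2.54)
Fill: take D (4 @ 275) → take E (6 @ 106) → take 12/27 of B → 121.78; 22/22 used.
2 item(s) taken whole; one partial (take 12/27 of B).

2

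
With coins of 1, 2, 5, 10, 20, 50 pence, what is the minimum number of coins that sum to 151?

4

151 = 3×50 + 1×1
Total coins = 3 + 1 = 4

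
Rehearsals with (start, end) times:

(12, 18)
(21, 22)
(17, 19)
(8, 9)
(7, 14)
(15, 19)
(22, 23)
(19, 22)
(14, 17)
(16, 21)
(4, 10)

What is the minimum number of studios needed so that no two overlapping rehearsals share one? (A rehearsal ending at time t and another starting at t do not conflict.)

Count concurrent intervals with a sweep; the peak is the room count.
Events (time:±→running): 4:+→1 7:+→2 8:+→3 9:-→2 10:-→1 12:+→2 14:-→1 14:+→2 15:+→3 16:+→4 … peak 4.

4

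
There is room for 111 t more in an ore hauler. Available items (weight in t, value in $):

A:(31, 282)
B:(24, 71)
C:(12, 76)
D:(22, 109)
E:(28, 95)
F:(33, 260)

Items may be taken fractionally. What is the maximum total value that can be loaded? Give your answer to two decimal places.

771.11

Greedy by value/weight ratio, highest first.
Ratios (sorted): A 9.10, F 7.88, C 6.33, D 4.95, E 3.39, B 2.96
take A (31 @ 282); take F (33 @ 260); take C (12 @ 76); take D (22 @ 109); take 13/28 of E → 44.11. Capacity used 111/111.
Total value = 771.11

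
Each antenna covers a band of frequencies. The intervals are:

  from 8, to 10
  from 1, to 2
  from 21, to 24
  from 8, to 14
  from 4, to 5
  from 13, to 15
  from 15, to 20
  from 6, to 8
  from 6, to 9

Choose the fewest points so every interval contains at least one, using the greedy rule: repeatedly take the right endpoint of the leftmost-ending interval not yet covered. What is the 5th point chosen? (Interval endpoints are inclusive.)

Sort by right endpoint; whenever an interval is uncovered, place a point at its right end.
By right end: [1,2]  [4,5]  [6,8]  [6,9]  [8,10]  [8,14]  [13,15]  [15,20]  [21,24]
[1,2] uncovered → point at 2; [4,5] uncovered → point at 5; [6,8] uncovered → point at 8; [13,15] uncovered → point at 15; [21,24] uncovered → point at 24.
Points: 2, 5, 8, 15, 24 (5 total).

24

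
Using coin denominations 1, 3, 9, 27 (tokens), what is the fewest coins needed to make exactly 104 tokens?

8

Greedy: take as many of the largest coin as possible, then repeat with the remainder.
104 = 3×27 + 2×9 + 1×3 + 2×1
Total coins = 3 + 2 + 1 + 2 = 8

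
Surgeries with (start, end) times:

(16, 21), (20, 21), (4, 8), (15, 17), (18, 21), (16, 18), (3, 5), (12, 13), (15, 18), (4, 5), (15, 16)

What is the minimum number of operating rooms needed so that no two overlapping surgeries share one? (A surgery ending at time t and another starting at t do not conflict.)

4

Count concurrent intervals with a sweep; the peak is the room count.
Events (time:±→running): 3:+→1 4:+→2 4:+→3 5:-→2 5:-→1 8:-→0 12:+→1 13:-→0 15:+→1 15:+→2 15:+→3 16:-→2 16:+→3 16:+→4 … peak 4.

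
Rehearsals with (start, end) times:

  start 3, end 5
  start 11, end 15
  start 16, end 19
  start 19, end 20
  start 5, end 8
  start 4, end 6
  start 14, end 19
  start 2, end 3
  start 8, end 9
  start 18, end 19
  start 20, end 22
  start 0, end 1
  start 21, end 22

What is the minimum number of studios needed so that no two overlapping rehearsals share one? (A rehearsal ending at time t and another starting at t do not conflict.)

3

Count concurrent intervals with a sweep; the peak is the room count.
starts: [0, 2, 3, 4, 5, 8, 11, 14, 16, 18, 19, 20, 21]
ends:   [1, 3, 5, 6, 8, 9, 15, 19, 19, 19, 20, 22, 22]
s0→1 e1→0 s2→1 e3→0 s3→1 s4→2 e5→1 s5→2 e6→1 e8→0 s8→1 e9→0 s11→1 s14→2 e15→1 s16→2 s18→3  — peak 3.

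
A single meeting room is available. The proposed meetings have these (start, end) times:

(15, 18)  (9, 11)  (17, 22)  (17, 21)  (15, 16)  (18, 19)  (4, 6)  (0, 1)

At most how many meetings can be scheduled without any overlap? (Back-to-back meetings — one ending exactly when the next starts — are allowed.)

Order by finish time; keep every interval that doesn't clash with the previous kept one.
Sorted by end: (0,1)  (4,6)  (9,11)  (15,16)  (15,18)  (18,19)  (17,21)  (17,22)
take (0,1); take (4,6); take (9,11); take (15,16); skip (15,18); take (18,19); skip (17,21).
Selected 5 meetings.

5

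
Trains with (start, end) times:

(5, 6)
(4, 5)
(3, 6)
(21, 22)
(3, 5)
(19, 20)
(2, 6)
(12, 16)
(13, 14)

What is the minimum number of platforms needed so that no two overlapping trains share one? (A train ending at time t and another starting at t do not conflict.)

4

Events (time:±→running): 2:+→1 3:+→2 3:+→3 4:+→4 … peak 4.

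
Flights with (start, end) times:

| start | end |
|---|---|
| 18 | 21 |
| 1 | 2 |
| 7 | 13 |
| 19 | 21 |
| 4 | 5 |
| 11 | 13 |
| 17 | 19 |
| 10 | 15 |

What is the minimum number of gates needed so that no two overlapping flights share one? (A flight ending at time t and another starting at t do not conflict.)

3

Count concurrent intervals with a sweep; the peak is the room count.
starts: [1, 4, 7, 10, 11, 17, 18, 19]
ends:   [2, 5, 13, 13, 15, 19, 21, 21]
s1→1 e2→0 s4→1 e5→0 s7→1 s10→2 s11→3  — peak 3.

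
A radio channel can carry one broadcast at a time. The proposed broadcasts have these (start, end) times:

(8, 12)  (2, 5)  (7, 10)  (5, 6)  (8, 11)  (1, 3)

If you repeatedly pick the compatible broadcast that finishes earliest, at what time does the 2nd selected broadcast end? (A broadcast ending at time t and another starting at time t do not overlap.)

Sorted by end: (1,3)  (2,5)  (5,6)  (7,10)  (8,11)  (8,12)
take (1,3); take (5,6); take (7,10); skip (8,12).
Selected: (1,3) (5,6) (7,10)

6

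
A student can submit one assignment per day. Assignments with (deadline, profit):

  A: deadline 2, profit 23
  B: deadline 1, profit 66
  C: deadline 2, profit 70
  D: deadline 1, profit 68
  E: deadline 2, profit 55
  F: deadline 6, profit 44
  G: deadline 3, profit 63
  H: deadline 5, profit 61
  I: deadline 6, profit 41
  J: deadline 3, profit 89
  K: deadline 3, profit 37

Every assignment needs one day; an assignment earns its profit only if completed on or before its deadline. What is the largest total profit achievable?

373

Sort by profit descending; place each in the latest free slot ≤ its deadline.
By profit: J(d3,89), C(d2,70), D(d1,68), B(d1,66), G(d3,63), H(d5,61), E(d2,55), F(d6,44), I(d6,41), K(d3,37), A(d2,23)
J→slot 3; C→slot 2; D→slot 1; B skipped; G skipped; H→slot 5; E skipped; F→slot 6; I→slot 4; K skipped; A skipped.
Profit = 68 + 70 + 89 + 41 + 61 + 44 = 373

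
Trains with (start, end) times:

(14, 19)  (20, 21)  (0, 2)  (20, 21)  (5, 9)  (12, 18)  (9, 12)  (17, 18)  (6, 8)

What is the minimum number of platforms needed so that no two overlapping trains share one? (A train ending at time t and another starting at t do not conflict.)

3

The answer is the maximum number of intervals overlapping at any instant.
Events (time:±→running): 0:+→1 2:-→0 5:+→1 6:+→2 8:-→1 9:-→0 9:+→1 12:-→0 12:+→1 14:+→2 17:+→3 … peak 3.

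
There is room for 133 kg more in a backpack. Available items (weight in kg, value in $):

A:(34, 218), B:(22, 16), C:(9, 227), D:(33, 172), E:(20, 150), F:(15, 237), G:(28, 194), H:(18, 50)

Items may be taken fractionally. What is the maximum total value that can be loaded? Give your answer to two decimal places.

Order: C (227/9=25.22) > F (237/15=15.80) > E (150/20=7.50) > G (194/28=6.93) > A (218/34=6.41) > D (172/33=5.21) > H (50/18=2.78) > B (16/22=0.73)
Fill: take C (9 @ 227) → take F (15 @ 237) → take E (20 @ 150) → take G (28 @ 194) → take A (34 @ 218) → take 27/33 of D → 140.73; 133/133 used.
Total value = 1166.73

1166.73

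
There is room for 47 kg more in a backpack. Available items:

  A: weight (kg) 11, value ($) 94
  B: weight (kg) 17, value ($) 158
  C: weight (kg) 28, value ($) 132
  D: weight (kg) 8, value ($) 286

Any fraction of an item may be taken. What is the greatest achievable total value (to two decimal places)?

589.86

Sort by value per unit weight and fill in that order.
Ratios (sorted): D 35.75, B 9.29, A 8.55, C 4.71
take D (8 @ 286); take B (17 @ 158); take A (11 @ 94); take 11/28 of C → 51.86. Capacity used 47/47.
Total value = 589.86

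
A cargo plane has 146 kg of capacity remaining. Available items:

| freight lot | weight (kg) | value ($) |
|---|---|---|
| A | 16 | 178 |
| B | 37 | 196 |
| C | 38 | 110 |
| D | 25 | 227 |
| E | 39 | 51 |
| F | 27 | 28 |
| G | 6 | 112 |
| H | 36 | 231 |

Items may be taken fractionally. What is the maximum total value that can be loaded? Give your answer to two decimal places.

Greedy by value/weight ratio, highest first.
Order: G (112/6=18.67) > A (178/16=11.12) > D (227/25=9.08) > H (231/36=6.42) > B (196/37=5.30) > C (110/38=2.89) > E (51/39=1.31) > F (28/27=1.04)
Fill: take G (6 @ 112) → take A (16 @ 178) → take D (25 @ 227) → take H (36 @ 231) → take B (37 @ 196) → take 26/38 of C → 75.26; 146/146 used.
Total value = 1019.26

1019.26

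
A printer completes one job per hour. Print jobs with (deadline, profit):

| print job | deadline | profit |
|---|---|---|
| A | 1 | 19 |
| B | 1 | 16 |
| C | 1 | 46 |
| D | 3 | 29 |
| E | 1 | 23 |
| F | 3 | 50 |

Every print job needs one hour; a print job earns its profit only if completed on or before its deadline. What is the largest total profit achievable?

Sort by profit descending; place each in the latest free slot ≤ its deadline.
By profit: F(d3,50), C(d1,46), D(d3,29), E(d1,23), A(d1,19), B(d1,16)
F→slot 3; C→slot 1; D→slot 2; E skipped; A skipped; B skipped.
Profit = 46 + 29 + 50 = 125

125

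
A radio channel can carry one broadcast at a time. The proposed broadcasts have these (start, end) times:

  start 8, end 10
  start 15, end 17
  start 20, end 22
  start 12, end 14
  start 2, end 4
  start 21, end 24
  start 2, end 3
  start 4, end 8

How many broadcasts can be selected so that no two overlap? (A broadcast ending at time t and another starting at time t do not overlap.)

Greedy by earliest finish: after sorting by end time, pick each interval compatible with the last pick.
Sorted by end: (2,3)  (2,4)  (4,8)  (8,10)  (12,14)  (15,17)  (20,22)  (21,24)
take (2,3); take (4,8); take (8,10); take (12,14); take (15,17); take (20,22); skip (21,24).
Selected 6 broadcasts.

6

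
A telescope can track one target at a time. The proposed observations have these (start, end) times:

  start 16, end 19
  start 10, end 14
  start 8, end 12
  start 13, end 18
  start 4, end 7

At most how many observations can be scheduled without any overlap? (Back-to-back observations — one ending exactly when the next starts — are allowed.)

3

Greedy by earliest finish: after sorting by end time, pick each interval compatible with the last pick.
By end time: (4,7), (8,12), (10,14), (13,18), (16,19).
Pick (4,7); next start ≥ 7 → (8,12); next start ≥ 12 → (13,18).
Selected 3 observations.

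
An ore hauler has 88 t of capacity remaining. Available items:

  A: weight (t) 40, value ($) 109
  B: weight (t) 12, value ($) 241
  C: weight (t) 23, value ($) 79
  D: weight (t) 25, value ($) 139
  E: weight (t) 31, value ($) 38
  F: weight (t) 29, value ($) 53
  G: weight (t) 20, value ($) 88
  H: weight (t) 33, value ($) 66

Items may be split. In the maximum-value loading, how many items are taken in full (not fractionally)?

Greedy by value/weight ratio, highest first.
Ratios (sorted): B 20.08, D 5.56, G 4.40, C 3.43, A 2.73, H 2.00, F 1.83, E 1.23
take B (12 @ 241); take D (25 @ 139); take G (20 @ 88); take C (23 @ 79); take 8/40 of A → 21.80. Capacity used 88/88.
4 item(s) taken whole; one partial (take 8/40 of A).

4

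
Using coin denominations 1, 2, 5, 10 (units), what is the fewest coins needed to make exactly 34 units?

5

34 = 3×10 + 2×2
Total coins = 3 + 2 = 5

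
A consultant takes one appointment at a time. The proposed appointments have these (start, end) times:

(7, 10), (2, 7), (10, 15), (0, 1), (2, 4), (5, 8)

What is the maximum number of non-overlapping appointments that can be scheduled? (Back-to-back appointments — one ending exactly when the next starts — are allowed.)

By end time: (0,1), (2,4), (2,7), (5,8), (7,10), (10,15).
Pick (0,1); next start ≥ 1 → (2,4); next start ≥ 4 → (5,8); next start ≥ 8 → (10,15).
Selected 4 appointments.

4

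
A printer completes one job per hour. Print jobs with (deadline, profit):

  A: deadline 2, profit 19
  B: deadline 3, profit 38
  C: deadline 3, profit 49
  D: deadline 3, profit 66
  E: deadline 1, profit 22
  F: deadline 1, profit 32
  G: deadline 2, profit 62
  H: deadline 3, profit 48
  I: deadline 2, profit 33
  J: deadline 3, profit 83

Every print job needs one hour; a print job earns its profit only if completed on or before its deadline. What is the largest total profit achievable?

Sort by profit descending; place each in the latest free slot ≤ its deadline.
By profit: J(d3,83), D(d3,66), G(d2,62), C(d3,49), H(d3,48), B(d3,38), I(d2,33), F(d1,32), E(d1,22), A(d2,19)
J→slot 3; D→slot 2; G→slot 1; C skipped; H skipped; B skipped; I skipped; F skipped; E skipped; A skipped.
Profit = 62 + 66 + 83 = 211

211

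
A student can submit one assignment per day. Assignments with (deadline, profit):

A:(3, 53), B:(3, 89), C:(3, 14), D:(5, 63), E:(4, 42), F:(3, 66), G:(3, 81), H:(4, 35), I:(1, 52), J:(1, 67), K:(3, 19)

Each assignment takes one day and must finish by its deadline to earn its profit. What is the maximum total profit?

Sort by profit descending; place each in the latest free slot ≤ its deadline.
By profit: B(d3,89), G(d3,81), J(d1,67), F(d3,66), D(d5,63), A(d3,53), I(d1,52), E(d4,42), H(d4,35), K(d3,19), C(d3,14)
B→slot 3; G→slot 2; J→slot 1; F skipped; D→slot 5; A skipped; I skipped; E→slot 4; H skipped; K skipped; C skipped.
Profit = 67 + 81 + 89 + 42 + 63 = 342

342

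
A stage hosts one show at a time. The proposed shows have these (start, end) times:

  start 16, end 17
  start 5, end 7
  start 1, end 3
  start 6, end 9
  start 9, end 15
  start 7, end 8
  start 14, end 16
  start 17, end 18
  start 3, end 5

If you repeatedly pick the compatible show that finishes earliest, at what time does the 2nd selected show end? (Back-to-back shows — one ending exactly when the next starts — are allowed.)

5

Sort by end time and greedily take each interval whose start is ≥ the last chosen end.
By end time: (1,3), (3,5), (5,7), (7,8), (6,9), (9,15), (14,16), (16,17), (17,18).
Pick (1,3); next start ≥ 3 → (3,5); next start ≥ 5 → (5,7); next start ≥ 7 → (7,8); next start ≥ 8 → (9,15); next start ≥ 15 → (16,17); next start ≥ 17 → (17,18).
Selected: (1,3) (3,5) (5,7) (7,8) (9,15) (16,17) (17,18)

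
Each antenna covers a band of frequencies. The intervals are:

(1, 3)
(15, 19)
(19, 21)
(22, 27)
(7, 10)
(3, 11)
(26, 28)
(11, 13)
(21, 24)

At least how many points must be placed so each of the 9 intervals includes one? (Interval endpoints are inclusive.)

6

By right end: [1,3]  [7,10]  [3,11]  [11,13]  [15,19]  [19,21]  [21,24]  [22,27]  [26,28]
[1,3] uncovered → point at 3; [7,10] uncovered → point at 10; [11,13] uncovered → point at 13; [15,19] uncovered → point at 19; [21,24] uncovered → point at 24; [26,28] uncovered → point at 28.
Points: 3, 10, 13, 19, 24, 28 (6 total).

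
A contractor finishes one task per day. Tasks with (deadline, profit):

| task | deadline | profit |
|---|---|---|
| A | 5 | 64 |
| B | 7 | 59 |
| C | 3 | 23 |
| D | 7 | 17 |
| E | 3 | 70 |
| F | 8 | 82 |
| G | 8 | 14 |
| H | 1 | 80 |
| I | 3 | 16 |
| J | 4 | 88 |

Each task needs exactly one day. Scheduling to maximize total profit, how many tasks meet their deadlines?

8

Take jobs in profit order; each goes to the latest open slot no later than its deadline.
By profit: J(d4,88), F(d8,82), H(d1,80), E(d3,70), A(d5,64), B(d7,59), C(d3,23), D(d7,17), I(d3,16), G(d8,14)
J→slot 4; F→slot 8; H→slot 1; E→slot 3; A→slot 5; B→slot 7; C→slot 2; D→slot 6; I skipped; G skipped.
8 of 10 scheduled.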